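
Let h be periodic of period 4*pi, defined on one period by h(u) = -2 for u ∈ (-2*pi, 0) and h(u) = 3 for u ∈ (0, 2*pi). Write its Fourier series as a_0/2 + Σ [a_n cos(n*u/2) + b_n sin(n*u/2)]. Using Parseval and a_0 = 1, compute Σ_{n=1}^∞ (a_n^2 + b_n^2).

25/2

Parseval: a_0^2/2 + Σ_{n≥1} (a_n^2+b_n^2) = (1/(2*pi)) ∫_{-2*pi}^{2*pi} h(u)^2 du = 13.
Subtract a_0^2/2 = 1/2: Σ (a_n^2+b_n^2) = 25/2.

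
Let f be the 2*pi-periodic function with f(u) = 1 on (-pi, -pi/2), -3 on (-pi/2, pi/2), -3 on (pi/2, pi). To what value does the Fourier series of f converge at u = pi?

At u = pi the one-sided limits are f(pi^-) = -3 and f(pi^+) = 1.
By Dirichlet's theorem the series converges to their average, [(-3) + (1)]/2 = -1.

-1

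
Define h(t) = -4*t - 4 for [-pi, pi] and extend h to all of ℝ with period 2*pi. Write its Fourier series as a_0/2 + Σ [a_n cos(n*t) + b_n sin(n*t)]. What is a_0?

-8

a_0 = 1/pi ∫_{-pi}^{pi} h(t) dt = 1/pi · (-8*pi) = -8.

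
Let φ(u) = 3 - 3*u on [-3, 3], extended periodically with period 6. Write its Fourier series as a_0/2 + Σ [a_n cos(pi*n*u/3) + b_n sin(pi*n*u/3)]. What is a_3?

a_3 = 1/3 ∫_{-3}^{3} φ(u) cos(pi*u) du.
Integrating by parts (boundary term plus one more integral), an antiderivative of (3 - 3*u) cos(pi*u) is -3*u*sin(pi*u)/pi + 3*sin(pi*u)/pi - 3*cos(pi*u)/pi**2; evaluating from -3 to 3: ∫_{-3}^{3} (3 - 3*u) cos(pi*u) du = (3/pi**2) - (3/pi**2) = 0.
Hence a_3 = (1/3)·(0) = 0.

0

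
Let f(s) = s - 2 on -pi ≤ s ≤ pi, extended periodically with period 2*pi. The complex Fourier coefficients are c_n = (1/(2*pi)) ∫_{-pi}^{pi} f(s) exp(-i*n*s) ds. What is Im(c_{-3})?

Since f is real-valued, Im(c_{-3}) = -(1/(2*pi)) ∫_{-pi}^{pi} f(s) sin(-3*s) ds = b_{3}/2.
Integrating by parts (boundary term plus one more integral), an antiderivative of (s - 2) sin(-3*s) is s*cos(3*s)/3 - sin(3*s)/9 - 2*cos(3*s)/3; evaluating from -pi to pi: ∫_{-pi}^{pi} (s - 2) sin(-3*s) ds = (2/3 - pi/3) - (2/3 + pi/3) = -2*pi/3.
Hence Im(c_{-3}) = (-1/(2*pi))·(-2*pi/3) = 1/3.

1/3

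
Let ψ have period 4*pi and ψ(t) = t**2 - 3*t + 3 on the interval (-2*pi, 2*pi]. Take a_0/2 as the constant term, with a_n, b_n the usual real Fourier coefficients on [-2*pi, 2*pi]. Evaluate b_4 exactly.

b_4 = (1/(2*pi)) ∫_{-2*pi}^{2*pi} ψ(t) sin(2*t) dt.
Integrating by parts twice (tabular method), an antiderivative of (t**2 - 3*t + 3) sin(2*t) is -t**2*cos(2*t)/2 + t*sin(2*t)/2 + 3*t*cos(2*t)/2 - 3*sin(2*t)/4 - 5*cos(2*t)/4; evaluating from -2*pi to 2*pi: ∫_{-2*pi}^{2*pi} (t**2 - 3*t + 3) sin(2*t) dt = (-2*pi**2 - 5/4 + 3*pi) - (-2*pi**2 - 3*pi - 5/4) = 6*pi.
Hence b_4 = (1/(2*pi))·(6*pi) = 3.

3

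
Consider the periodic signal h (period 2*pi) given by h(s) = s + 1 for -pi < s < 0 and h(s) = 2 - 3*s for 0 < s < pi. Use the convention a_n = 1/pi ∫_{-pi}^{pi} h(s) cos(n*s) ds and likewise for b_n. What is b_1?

-2 + 2/pi

b_1 = 1/pi ∫_{-pi}^{pi} h(s) sin(s) ds.
Split the integral at the breakpoints.
Integrating by parts (boundary term plus one more integral), an antiderivative of (s + 1) sin(s) is -s*cos(s) + sin(s) - cos(s); evaluating from -pi to 0: ∫_{-pi}^{0} (s + 1) sin(s) ds = (-1) - (1 - pi) = -2 + pi.
Integrating by parts (boundary term plus one more integral), an antiderivative of (2 - 3*s) sin(s) is 3*s*cos(s) - 3*sin(s) - 2*cos(s); evaluating from 0 to pi: ∫_{0}^{pi} (2 - 3*s) sin(s) ds = (2 - 3*pi) - (-2) = 4 - 3*pi.
Summing the pieces and multiplying by (1/pi) gives b_1 = -2 + 2/pi.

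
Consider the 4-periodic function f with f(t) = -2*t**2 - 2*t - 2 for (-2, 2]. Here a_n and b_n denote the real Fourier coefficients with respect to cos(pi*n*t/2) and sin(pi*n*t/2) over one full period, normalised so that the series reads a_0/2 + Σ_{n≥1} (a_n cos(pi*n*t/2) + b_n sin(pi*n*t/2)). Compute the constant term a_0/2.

-14/3

a_0 = 1/2 ∫_{-2}^{2} f(t) dt = 1/2 · (-56/3) = -28/3.
So the constant term a_0/2 = -14/3.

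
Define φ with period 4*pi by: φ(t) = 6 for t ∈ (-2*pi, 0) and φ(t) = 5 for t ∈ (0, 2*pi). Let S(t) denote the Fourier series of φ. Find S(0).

11/2

At t = 0 the one-sided limits are φ(0^-) = 6 and φ(0^+) = 5.
By Dirichlet's theorem the series converges to their average, [(6) + (5)]/2 = 11/2.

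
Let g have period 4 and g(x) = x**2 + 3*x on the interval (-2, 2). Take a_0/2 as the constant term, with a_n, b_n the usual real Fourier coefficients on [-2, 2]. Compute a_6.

a_6 = 1/2 ∫_{-2}^{2} g(x) cos(3*pi*x) dx.
Integrating by parts twice (tabular method), an antiderivative of (x**2 + 3*x) cos(3*pi*x) is x**2*sin(3*pi*x)/(3*pi) + x*sin(3*pi*x)/pi + 2*x*cos(3*pi*x)/(9*pi**2) - 2*sin(3*pi*x)/(27*pi**3) + cos(3*pi*x)/(3*pi**2); evaluating from -2 to 2: ∫_{-2}^{2} (x**2 + 3*x) cos(3*pi*x) dx = (7/(9*pi**2)) - (-1/(9*pi**2)) = 8/(9*pi**2).
Hence a_6 = (1/2)·(8/(9*pi**2)) = 4/(9*pi**2).

4/(9*pi**2)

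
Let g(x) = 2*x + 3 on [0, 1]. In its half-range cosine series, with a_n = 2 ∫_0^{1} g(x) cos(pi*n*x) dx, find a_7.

-8/(49*pi**2)

a_7 = 2 ∫_0^{1} (2*x + 3) cos(7*pi*x) dx.
Integrating by parts (boundary term plus one more integral), an antiderivative of (2*x + 3) cos(7*pi*x) is 2*x*sin(7*pi*x)/(7*pi) + 3*sin(7*pi*x)/(7*pi) + 2*cos(7*pi*x)/(49*pi**2); evaluating from 0 to 1: ∫_{0}^{1} (2*x + 3) cos(7*pi*x) dx = (-2/(49*pi**2)) - (2/(49*pi**2)) = -4/(49*pi**2).
Hence a_7 = 2·(-4/(49*pi**2)) = -8/(49*pi**2).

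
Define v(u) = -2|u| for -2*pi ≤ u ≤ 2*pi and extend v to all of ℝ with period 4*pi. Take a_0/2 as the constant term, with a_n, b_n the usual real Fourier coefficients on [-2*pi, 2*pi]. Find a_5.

a_5 = (1/(2*pi)) ∫_{-2*pi}^{2*pi} v(u) cos(5*u/2) du.
v is even and cos(5*u/2) is even, so the integrand is even and a_5 = 1/pi ∫_0^{2*pi} v(u) cos(5*u/2) du.
Integrating by parts (boundary term plus one more integral), an antiderivative of (-2*u) cos(5*u/2) is -4*u*sin(5*u/2)/5 - 8*cos(5*u/2)/25; evaluating from 0 to 2*pi: ∫_{0}^{2*pi} (-2*u) cos(5*u/2) du = (8/25) - (-8/25) = 16/25.
Hence a_5 = (1/pi)·(16/25) = 16/(25*pi).

16/(25*pi)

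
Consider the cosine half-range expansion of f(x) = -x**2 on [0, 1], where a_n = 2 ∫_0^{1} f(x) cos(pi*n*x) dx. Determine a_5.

4/(25*pi**2)

a_5 = 2 ∫_0^{1} (-x**2) cos(5*pi*x) dx.
Integrating by parts twice (tabular method), an antiderivative of (-x**2) cos(5*pi*x) is -x**2*sin(5*pi*x)/(5*pi) - 2*x*cos(5*pi*x)/(25*pi**2) + 2*sin(5*pi*x)/(125*pi**3); evaluating from 0 to 1: ∫_{0}^{1} (-x**2) cos(5*pi*x) dx = (2/(25*pi**2)) - (0) = 2/(25*pi**2).
Hence a_5 = 2·(2/(25*pi**2)) = 4/(25*pi**2).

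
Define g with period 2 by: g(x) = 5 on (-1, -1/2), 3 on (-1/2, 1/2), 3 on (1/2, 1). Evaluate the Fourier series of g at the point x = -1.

At x = -1 the one-sided limits are g(-1^-) = 3 and g(-1^+) = 5.
By Dirichlet's theorem the series converges to their average, [(3) + (5)]/2 = 4.

4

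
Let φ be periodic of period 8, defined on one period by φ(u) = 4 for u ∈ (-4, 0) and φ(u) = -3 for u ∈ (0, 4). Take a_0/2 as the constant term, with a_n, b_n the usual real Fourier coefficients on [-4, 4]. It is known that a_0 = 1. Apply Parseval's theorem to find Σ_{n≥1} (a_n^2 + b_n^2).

Parseval: a_0^2/2 + Σ_{n≥1} (a_n^2+b_n^2) = 1/4 ∫_{-4}^{4} φ(u)^2 du = 25.
Subtract a_0^2/2 = 1/2: Σ (a_n^2+b_n^2) = 49/2.

49/2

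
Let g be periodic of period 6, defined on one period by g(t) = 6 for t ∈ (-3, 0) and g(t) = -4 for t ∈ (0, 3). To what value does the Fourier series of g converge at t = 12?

t = 12 differs from t = 0 by 2 full period(s), and the series is 6-periodic.
At t = 0 the one-sided limits are g(0^-) = 6 and g(0^+) = -4.
By Dirichlet's theorem the series converges to their average, [(6) + (-4)]/2 = 1.

1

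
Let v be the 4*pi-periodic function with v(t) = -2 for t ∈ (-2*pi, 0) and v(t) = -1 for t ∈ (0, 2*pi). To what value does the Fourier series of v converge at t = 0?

At t = 0 the one-sided limits are v(0^-) = -2 and v(0^+) = -1.
By Dirichlet's theorem the series converges to their average, [(-2) + (-1)]/2 = -3/2.

-3/2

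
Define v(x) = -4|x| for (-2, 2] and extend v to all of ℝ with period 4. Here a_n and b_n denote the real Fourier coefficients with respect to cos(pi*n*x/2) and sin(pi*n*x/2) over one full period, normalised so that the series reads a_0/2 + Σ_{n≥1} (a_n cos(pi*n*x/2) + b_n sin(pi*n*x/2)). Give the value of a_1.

32/pi**2

a_1 = 1/2 ∫_{-2}^{2} v(x) cos(pi*x/2) dx.
v is even and cos(pi*x/2) is even, so the integrand is even and a_1 = ∫_0^{2} v(x) cos(pi*x/2) dx.
Integrating by parts (boundary term plus one more integral), an antiderivative of (-4*x) cos(pi*x/2) is -8*x*sin(pi*x/2)/pi - 16*cos(pi*x/2)/pi**2; evaluating from 0 to 2: ∫_{0}^{2} (-4*x) cos(pi*x/2) dx = (16/pi**2) - (-16/pi**2) = 32/pi**2.
Hence a_1 = 32/pi**2.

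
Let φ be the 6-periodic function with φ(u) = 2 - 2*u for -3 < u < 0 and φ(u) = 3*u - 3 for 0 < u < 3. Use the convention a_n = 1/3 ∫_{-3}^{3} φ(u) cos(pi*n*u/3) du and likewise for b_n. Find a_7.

a_7 = 1/3 ∫_{-3}^{3} φ(u) cos(7*pi*u/3) du.
Split the integral at the breakpoints.
Integrating by parts (boundary term plus one more integral), an antiderivative of (2 - 2*u) cos(7*pi*u/3) is -6*u*sin(7*pi*u/3)/(7*pi) + 6*sin(7*pi*u/3)/(7*pi) - 18*cos(7*pi*u/3)/(49*pi**2); evaluating from -3 to 0: ∫_{-3}^{0} (2 - 2*u) cos(7*pi*u/3) du = (-18/(49*pi**2)) - (18/(49*pi**2)) = -36/(49*pi**2).
Integrating by parts (boundary term plus one more integral), an antiderivative of (3*u - 3) cos(7*pi*u/3) is 9*u*sin(7*pi*u/3)/(7*pi) - 9*sin(7*pi*u/3)/(7*pi) + 27*cos(7*pi*u/3)/(49*pi**2); evaluating from 0 to 3: ∫_{0}^{3} (3*u - 3) cos(7*pi*u/3) du = (-27/(49*pi**2)) - (27/(49*pi**2)) = -54/(49*pi**2).
Summing the pieces and multiplying by (1/3) gives a_7 = -30/(49*pi**2).

-30/(49*pi**2)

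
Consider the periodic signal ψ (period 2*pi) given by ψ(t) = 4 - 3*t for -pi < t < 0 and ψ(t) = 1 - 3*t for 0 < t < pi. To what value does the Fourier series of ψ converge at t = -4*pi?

5/2

t = -4*pi differs from t = 0 by -2 full period(s), and the series is 2*pi-periodic.
At t = 0 the one-sided limits are ψ(0^-) = 4 and ψ(0^+) = 1.
By Dirichlet's theorem the series converges to their average, [(4) + (1)]/2 = 5/2.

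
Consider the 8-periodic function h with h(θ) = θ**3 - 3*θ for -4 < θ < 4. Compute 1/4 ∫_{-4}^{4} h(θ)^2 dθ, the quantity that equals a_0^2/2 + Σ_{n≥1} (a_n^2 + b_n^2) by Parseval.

22816/35

1/4 ∫_{-4}^{4} h(θ)^2 dθ = 1/4 · (91264/35) = 22816/35.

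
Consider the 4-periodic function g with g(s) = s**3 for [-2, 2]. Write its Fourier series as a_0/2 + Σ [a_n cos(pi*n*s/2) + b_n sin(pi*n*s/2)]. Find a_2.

a_2 = 1/2 ∫_{-2}^{2} g(s) cos(pi*s) ds.
g is odd and cos(pi*s) is even, so the integrand is odd over a symmetric interval and the integral vanishes.

0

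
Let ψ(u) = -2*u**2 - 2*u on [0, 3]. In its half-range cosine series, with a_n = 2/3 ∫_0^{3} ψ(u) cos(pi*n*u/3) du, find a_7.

a_7 = 2/3 ∫_0^{3} (-2*u**2 - 2*u) cos(7*pi*u/3) du.
Integrating by parts twice (tabular method), an antiderivative of (-2*u**2 - 2*u) cos(7*pi*u/3) is -6*u**2*sin(7*pi*u/3)/(7*pi) - 6*u*sin(7*pi*u/3)/(7*pi) - 36*u*cos(7*pi*u/3)/(49*pi**2) + 108*sin(7*pi*u/3)/(343*pi**3) - 18*cos(7*pi*u/3)/(49*pi**2); evaluating from 0 to 3: ∫_{0}^{3} (-2*u**2 - 2*u) cos(7*pi*u/3) du = (18/(7*pi**2)) - (-18/(49*pi**2)) = 144/(49*pi**2).
Hence a_7 = (2/3)·(144/(49*pi**2)) = 96/(49*pi**2).

96/(49*pi**2)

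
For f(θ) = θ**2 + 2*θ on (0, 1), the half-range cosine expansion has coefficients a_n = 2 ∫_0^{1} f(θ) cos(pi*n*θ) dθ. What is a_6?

1/(9*pi**2)

a_6 = 2 ∫_0^{1} (θ**2 + 2*θ) cos(6*pi*θ) dθ.
Integrating by parts twice (tabular method), an antiderivative of (θ**2 + 2*θ) cos(6*pi*θ) is θ**2*sin(6*pi*θ)/(6*pi) + θ*sin(6*pi*θ)/(3*pi) + θ*cos(6*pi*θ)/(18*pi**2) - sin(6*pi*θ)/(108*pi**3) + cos(6*pi*θ)/(18*pi**2); evaluating from 0 to 1: ∫_{0}^{1} (θ**2 + 2*θ) cos(6*pi*θ) dθ = (1/(9*pi**2)) - (1/(18*pi**2)) = 1/(18*pi**2).
Hence a_6 = 2·(1/(18*pi**2)) = 1/(9*pi**2).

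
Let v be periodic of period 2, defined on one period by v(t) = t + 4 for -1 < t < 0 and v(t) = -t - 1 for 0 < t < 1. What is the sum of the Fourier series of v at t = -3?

t = -3 differs from t = 1 by -2 full period(s), and the series is 2-periodic.
At t = 1 the one-sided limits are v(1^-) = -2 and v(1^+) = 3.
By Dirichlet's theorem the series converges to their average, [(-2) + (3)]/2 = 1/2.

1/2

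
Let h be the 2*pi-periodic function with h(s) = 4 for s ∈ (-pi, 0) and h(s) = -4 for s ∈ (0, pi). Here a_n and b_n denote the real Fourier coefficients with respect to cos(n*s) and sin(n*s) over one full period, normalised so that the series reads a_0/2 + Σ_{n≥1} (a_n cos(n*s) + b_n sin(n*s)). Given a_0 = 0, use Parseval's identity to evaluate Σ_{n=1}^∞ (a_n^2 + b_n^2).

32

Parseval: a_0^2/2 + Σ_{n≥1} (a_n^2+b_n^2) = 1/pi ∫_{-pi}^{pi} h(s)^2 ds = 32.
Subtract a_0^2/2 = 0: Σ (a_n^2+b_n^2) = 32.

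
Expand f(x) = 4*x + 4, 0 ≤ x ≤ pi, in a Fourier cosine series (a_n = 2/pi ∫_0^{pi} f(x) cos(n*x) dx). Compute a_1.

a_1 = 2/pi ∫_0^{pi} (4*x + 4) cos(x) dx.
Integrating by parts (boundary term plus one more integral), an antiderivative of (4*x + 4) cos(x) is 4*x*sin(x) + 4*sin(x) + 4*cos(x); evaluating from 0 to pi: ∫_{0}^{pi} (4*x + 4) cos(x) dx = (-4) - (4) = -8.
Hence a_1 = (2/pi)·(-8) = -16/pi.

-16/pi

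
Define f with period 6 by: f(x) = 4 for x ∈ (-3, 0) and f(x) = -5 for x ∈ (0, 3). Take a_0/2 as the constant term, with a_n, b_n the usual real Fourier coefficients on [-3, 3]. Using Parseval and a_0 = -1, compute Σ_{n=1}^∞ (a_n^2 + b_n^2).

Parseval: a_0^2/2 + Σ_{n≥1} (a_n^2+b_n^2) = 1/3 ∫_{-3}^{3} f(x)^2 dx = 41.
Subtract a_0^2/2 = 1/2: Σ (a_n^2+b_n^2) = 81/2.

81/2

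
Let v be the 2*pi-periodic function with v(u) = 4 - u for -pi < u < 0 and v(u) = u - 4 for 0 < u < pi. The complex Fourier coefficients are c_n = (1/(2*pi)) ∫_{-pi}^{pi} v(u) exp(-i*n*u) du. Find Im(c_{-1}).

-8/pi

Since v is real-valued, Im(c_{-1}) = -(1/(2*pi)) ∫_{-pi}^{pi} v(u) sin(-u) du = b_{1}/2.
Split the integral at the breakpoints.
Integrating by parts (boundary term plus one more integral), an antiderivative of (4 - u) sin(-u) is -u*cos(u) + sin(u) + 4*cos(u); evaluating from -pi to 0: ∫_{-pi}^{0} (4 - u) sin(-u) du = (4) - (-4 - pi) = pi + 8.
Integrating by parts (boundary term plus one more integral), an antiderivative of (u - 4) sin(-u) is u*cos(u) - sin(u) - 4*cos(u); evaluating from 0 to pi: ∫_{0}^{pi} (u - 4) sin(-u) du = (4 - pi) - (-4) = 8 - pi.
So ∫_{-pi}^{pi} v(u) sin(-u) du = 16.
Hence Im(c_{-1}) = (-1/(2*pi))·(16) = -8/pi.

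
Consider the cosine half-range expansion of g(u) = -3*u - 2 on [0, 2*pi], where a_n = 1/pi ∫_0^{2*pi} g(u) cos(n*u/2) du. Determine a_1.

a_1 = 1/pi ∫_0^{2*pi} (-3*u - 2) cos(u/2) du.
Integrating by parts (boundary term plus one more integral), an antiderivative of (-3*u - 2) cos(u/2) is -6*u*sin(u/2) - 4*sin(u/2) - 12*cos(u/2); evaluating from 0 to 2*pi: ∫_{0}^{2*pi} (-3*u - 2) cos(u/2) du = (12) - (-12) = 24.
Hence a_1 = (1/pi)·(24) = 24/pi.

24/pi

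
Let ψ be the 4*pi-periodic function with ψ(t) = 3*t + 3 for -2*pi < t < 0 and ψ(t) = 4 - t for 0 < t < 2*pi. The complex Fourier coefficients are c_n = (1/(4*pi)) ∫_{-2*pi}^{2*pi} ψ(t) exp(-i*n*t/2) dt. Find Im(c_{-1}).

Since ψ is real-valued, Im(c_{-1}) = -(1/(4*pi)) ∫_{-2*pi}^{2*pi} ψ(t) sin(-t/2) dt = b_{1}/2.
Split the integral at the breakpoints.
Integrating by parts (boundary term plus one more integral), an antiderivative of (3*t + 3) sin(-t/2) is 6*t*cos(t/2) - 12*sin(t/2) + 6*cos(t/2); evaluating from -2*pi to 0: ∫_{-2*pi}^{0} (3*t + 3) sin(-t/2) dt = (6) - (-6 + 12*pi) = 12 - 12*pi.
Integrating by parts (boundary term plus one more integral), an antiderivative of (4 - t) sin(-t/2) is -2*t*cos(t/2) + 4*sin(t/2) + 8*cos(t/2); evaluating from 0 to 2*pi: ∫_{0}^{2*pi} (4 - t) sin(-t/2) dt = (-8 + 4*pi) - (8) = -16 + 4*pi.
So ∫_{-2*pi}^{2*pi} ψ(t) sin(-t/2) dt = -8*pi - 4.
Hence Im(c_{-1}) = (-1/(4*pi))·(-8*pi - 4) = 1/pi + 2.

1/pi + 2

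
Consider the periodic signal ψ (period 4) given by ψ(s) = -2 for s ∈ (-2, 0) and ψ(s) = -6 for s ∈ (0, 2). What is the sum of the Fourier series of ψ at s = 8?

-4

s = 8 differs from s = 0 by 2 full period(s), and the series is 4-periodic.
At s = 0 the one-sided limits are ψ(0^-) = -2 and ψ(0^+) = -6.
By Dirichlet's theorem the series converges to their average, [(-2) + (-6)]/2 = -4.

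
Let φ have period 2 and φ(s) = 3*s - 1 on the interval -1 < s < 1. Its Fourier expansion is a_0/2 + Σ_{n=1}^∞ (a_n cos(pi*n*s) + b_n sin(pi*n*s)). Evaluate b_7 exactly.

b_7 = ∫_{-1}^{1} φ(s) sin(7*pi*s) ds.
Integrating by parts (boundary term plus one more integral), an antiderivative of (3*s - 1) sin(7*pi*s) is -3*s*cos(7*pi*s)/(7*pi) + 3*sin(7*pi*s)/(49*pi**2) + cos(7*pi*s)/(7*pi); evaluating from -1 to 1: ∫_{-1}^{1} (3*s - 1) sin(7*pi*s) ds = (2/(7*pi)) - (-4/(7*pi)) = 6/(7*pi).
Hence b_7 = 6/(7*pi).

6/(7*pi)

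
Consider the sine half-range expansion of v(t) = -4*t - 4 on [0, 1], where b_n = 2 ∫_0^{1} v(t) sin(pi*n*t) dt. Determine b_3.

-8/pi

b_3 = 2 ∫_0^{1} (-4*t - 4) sin(3*pi*t) dt.
Integrating by parts (boundary term plus one more integral), an antiderivative of (-4*t - 4) sin(3*pi*t) is 4*t*cos(3*pi*t)/(3*pi) - 4*sin(3*pi*t)/(9*pi**2) + 4*cos(3*pi*t)/(3*pi); evaluating from 0 to 1: ∫_{0}^{1} (-4*t - 4) sin(3*pi*t) dt = (-8/(3*pi)) - (4/(3*pi)) = -4/pi.
Hence b_3 = 2·(-4/pi) = -8/pi.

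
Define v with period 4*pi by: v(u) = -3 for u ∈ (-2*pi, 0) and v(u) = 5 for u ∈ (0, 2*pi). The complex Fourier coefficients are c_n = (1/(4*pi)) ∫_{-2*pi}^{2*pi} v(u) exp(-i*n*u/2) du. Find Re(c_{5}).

0

Since v is real-valued, Re(c_{5}) = (1/(4*pi)) ∫_{-2*pi}^{2*pi} v(u) cos(5*u/2) du = a_{5}/2.
Split the integral at the breakpoints.
Directly, an antiderivative of (-3) cos(5*u/2) is -6*sin(5*u/2)/5; evaluating from -2*pi to 0: ∫_{-2*pi}^{0} (-3) cos(5*u/2) du = (0) - (0) = 0.
Directly, an antiderivative of (5) cos(5*u/2) is 2*sin(5*u/2); evaluating from 0 to 2*pi: ∫_{0}^{2*pi} (5) cos(5*u/2) du = (0) - (0) = 0.
So ∫_{-2*pi}^{2*pi} v(u) cos(5*u/2) du = 0.
Hence Re(c_{5}) = (1/(4*pi))·(0) = 0.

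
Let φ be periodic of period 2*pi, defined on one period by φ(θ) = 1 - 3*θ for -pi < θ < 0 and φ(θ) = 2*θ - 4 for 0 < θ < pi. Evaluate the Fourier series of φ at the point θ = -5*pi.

θ = -5*pi differs from θ = -pi by -2 full period(s), and the series is 2*pi-periodic.
At θ = -pi the one-sided limits are φ(-pi^-) = -4 + 2*pi and φ(-pi^+) = 1 + 3*pi.
By Dirichlet's theorem the series converges to their average, [(-4 + 2*pi) + (1 + 3*pi)]/2 = -3/2 + 5*pi/2.

-3/2 + 5*pi/2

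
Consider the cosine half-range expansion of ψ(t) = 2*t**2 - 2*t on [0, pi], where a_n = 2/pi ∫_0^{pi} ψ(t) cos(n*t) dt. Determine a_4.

1/2

a_4 = 2/pi ∫_0^{pi} (2*t**2 - 2*t) cos(4*t) dt.
Integrating by parts twice (tabular method), an antiderivative of (2*t**2 - 2*t) cos(4*t) is t**2*sin(4*t)/2 - t*sin(4*t)/2 + t*cos(4*t)/4 - sin(4*t)/16 - cos(4*t)/8; evaluating from 0 to pi: ∫_{0}^{pi} (2*t**2 - 2*t) cos(4*t) dt = (-1/8 + pi/4) - (-1/8) = pi/4.
Hence a_4 = (2/pi)·(pi/4) = 1/2.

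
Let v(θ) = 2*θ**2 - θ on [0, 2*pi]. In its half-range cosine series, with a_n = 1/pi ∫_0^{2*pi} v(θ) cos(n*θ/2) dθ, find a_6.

a_6 = 1/pi ∫_0^{2*pi} (2*θ**2 - θ) cos(3*θ) dθ.
Integrating by parts twice (tabular method), an antiderivative of (2*θ**2 - θ) cos(3*θ) is 2*θ**2*sin(3*θ)/3 - θ*sin(3*θ)/3 + 4*θ*cos(3*θ)/9 - 4*sin(3*θ)/27 - cos(3*θ)/9; evaluating from 0 to 2*pi: ∫_{0}^{2*pi} (2*θ**2 - θ) cos(3*θ) dθ = (-1/9 + 8*pi/9) - (-1/9) = 8*pi/9.
Hence a_6 = (1/pi)·(8*pi/9) = 8/9.

8/9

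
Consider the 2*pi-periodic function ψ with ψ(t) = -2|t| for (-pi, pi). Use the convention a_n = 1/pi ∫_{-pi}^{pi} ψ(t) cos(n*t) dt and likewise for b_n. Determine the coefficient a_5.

8/(25*pi)

a_5 = 1/pi ∫_{-pi}^{pi} ψ(t) cos(5*t) dt.
ψ is even and cos(5*t) is even, so the integrand is even and a_5 = 2/pi ∫_0^{pi} ψ(t) cos(5*t) dt.
Integrating by parts (boundary term plus one more integral), an antiderivative of (-2*t) cos(5*t) is -2*t*sin(5*t)/5 - 2*cos(5*t)/25; evaluating from 0 to pi: ∫_{0}^{pi} (-2*t) cos(5*t) dt = (2/25) - (-2/25) = 4/25.
Hence a_5 = (2/pi)·(4/25) = 8/(25*pi).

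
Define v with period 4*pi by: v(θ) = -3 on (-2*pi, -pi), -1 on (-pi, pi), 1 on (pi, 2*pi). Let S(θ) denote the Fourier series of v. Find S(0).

v is continuous at θ = 0 with value -1, so the series converges to -1 there.

-1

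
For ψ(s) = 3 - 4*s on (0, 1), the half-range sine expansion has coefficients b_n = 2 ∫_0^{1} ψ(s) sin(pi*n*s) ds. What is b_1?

b_1 = 2 ∫_0^{1} (3 - 4*s) sin(pi*s) ds.
Integrating by parts (boundary term plus one more integral), an antiderivative of (3 - 4*s) sin(pi*s) is 4*s*cos(pi*s)/pi - 4*sin(pi*s)/pi**2 - 3*cos(pi*s)/pi; evaluating from 0 to 1: ∫_{0}^{1} (3 - 4*s) sin(pi*s) ds = (-1/pi) - (-3/pi) = 2/pi.
Hence b_1 = 2·(2/pi) = 4/pi.

4/pi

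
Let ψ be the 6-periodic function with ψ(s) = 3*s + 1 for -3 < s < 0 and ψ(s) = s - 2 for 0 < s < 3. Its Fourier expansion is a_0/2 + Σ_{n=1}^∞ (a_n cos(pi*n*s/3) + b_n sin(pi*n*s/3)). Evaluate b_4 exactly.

b_4 = 1/3 ∫_{-3}^{3} ψ(s) sin(4*pi*s/3) ds.
Split the integral at the breakpoints.
Integrating by parts (boundary term plus one more integral), an antiderivative of (3*s + 1) sin(4*pi*s/3) is -9*s*cos(4*pi*s/3)/(4*pi) + 27*sin(4*pi*s/3)/(16*pi**2) - 3*cos(4*pi*s/3)/(4*pi); evaluating from -3 to 0: ∫_{-3}^{0} (3*s + 1) sin(4*pi*s/3) ds = (-3/(4*pi)) - (6/pi) = -27/(4*pi).
Integrating by parts (boundary term plus one more integral), an antiderivative of (s - 2) sin(4*pi*s/3) is -3*s*cos(4*pi*s/3)/(4*pi) + 9*sin(4*pi*s/3)/(16*pi**2) + 3*cos(4*pi*s/3)/(2*pi); evaluating from 0 to 3: ∫_{0}^{3} (s - 2) sin(4*pi*s/3) ds = (-3/(4*pi)) - (3/(2*pi)) = -9/(4*pi).
Summing the pieces and multiplying by (1/3) gives b_4 = -3/pi.

-3/pi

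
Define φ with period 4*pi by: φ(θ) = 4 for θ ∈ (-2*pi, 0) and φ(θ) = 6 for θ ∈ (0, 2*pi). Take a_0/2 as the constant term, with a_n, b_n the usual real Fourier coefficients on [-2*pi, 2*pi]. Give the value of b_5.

b_5 = (1/(2*pi)) ∫_{-2*pi}^{2*pi} φ(θ) sin(5*θ/2) dθ.
Split the integral at the breakpoints.
Directly, an antiderivative of (4) sin(5*θ/2) is -8*cos(5*θ/2)/5; evaluating from -2*pi to 0: ∫_{-2*pi}^{0} (4) sin(5*θ/2) dθ = (-8/5) - (8/5) = -16/5.
Directly, an antiderivative of (6) sin(5*θ/2) is -12*cos(5*θ/2)/5; evaluating from 0 to 2*pi: ∫_{0}^{2*pi} (6) sin(5*θ/2) dθ = (12/5) - (-12/5) = 24/5.
Summing the pieces and multiplying by (1/(2*pi)) gives b_5 = 4/(5*pi).

4/(5*pi)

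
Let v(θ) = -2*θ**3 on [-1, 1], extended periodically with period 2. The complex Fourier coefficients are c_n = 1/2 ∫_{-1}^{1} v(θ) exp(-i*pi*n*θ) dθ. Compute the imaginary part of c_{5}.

2*(-6 + 25*pi**2)/(125*pi**3)

Since v is real-valued, Im(c_{5}) = -1/2 ∫_{-1}^{1} v(θ) sin(5*pi*θ) dθ = -b_{5}/2.
v is odd and sin(5*pi*θ) is odd, so the integrand is even: ∫_{-1}^{1} v(θ) sin(5*pi*θ) dθ = 2∫_0^{1} v(θ) sin(5*pi*θ) dθ.
Integrating by parts three times (tabular method), an antiderivative of (-2*θ**3) sin(5*pi*θ) is 2*θ**3*cos(5*pi*θ)/(5*pi) - 6*θ**2*sin(5*pi*θ)/(25*pi**2) - 12*θ*cos(5*pi*θ)/(125*pi**3) + 12*sin(5*pi*θ)/(625*pi**4); evaluating from 0 to 1: ∫_{0}^{1} (-2*θ**3) sin(5*pi*θ) dθ = (2*(6 - 25*pi**2)/(125*pi**3)) - (0) = 2*(6 - 25*pi**2)/(125*pi**3).
So ∫_{-1}^{1} v(θ) sin(5*pi*θ) dθ = 4*(6 - 25*pi**2)/(125*pi**3).
Hence Im(c_{5}) = (-1/2)·(4*(6 - 25*pi**2)/(125*pi**3)) = 2*(-6 + 25*pi**2)/(125*pi**3).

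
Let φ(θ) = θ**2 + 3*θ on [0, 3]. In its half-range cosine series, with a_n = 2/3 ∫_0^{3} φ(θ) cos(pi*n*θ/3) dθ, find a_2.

a_2 = 2/3 ∫_0^{3} (θ**2 + 3*θ) cos(2*pi*θ/3) dθ.
Integrating by parts twice (tabular method), an antiderivative of (θ**2 + 3*θ) cos(2*pi*θ/3) is 3*θ**2*sin(2*pi*θ/3)/(2*pi) + 9*θ*sin(2*pi*θ/3)/(2*pi) + 9*θ*cos(2*pi*θ/3)/(2*pi**2) - 27*sin(2*pi*θ/3)/(4*pi**3) + 27*cos(2*pi*θ/3)/(4*pi**2); evaluating from 0 to 3: ∫_{0}^{3} (θ**2 + 3*θ) cos(2*pi*θ/3) dθ = (81/(4*pi**2)) - (27/(4*pi**2)) = 27/(2*pi**2).
Hence a_2 = (2/3)·(27/(2*pi**2)) = 9/pi**2.

9/pi**2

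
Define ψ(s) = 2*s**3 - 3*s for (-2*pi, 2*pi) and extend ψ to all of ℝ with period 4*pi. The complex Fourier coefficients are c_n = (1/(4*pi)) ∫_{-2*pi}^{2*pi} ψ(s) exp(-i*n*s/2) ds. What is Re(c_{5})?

Since ψ is real-valued, Re(c_{5}) = (1/(4*pi)) ∫_{-2*pi}^{2*pi} ψ(s) cos(5*s/2) ds = a_{5}/2.
(ψ is odd, so the integrand is odd over a symmetric interval and the integral vanishes.)

0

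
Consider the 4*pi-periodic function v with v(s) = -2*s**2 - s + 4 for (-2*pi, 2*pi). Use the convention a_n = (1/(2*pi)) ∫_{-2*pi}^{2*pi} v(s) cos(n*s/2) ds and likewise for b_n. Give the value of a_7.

a_7 = (1/(2*pi)) ∫_{-2*pi}^{2*pi} v(s) cos(7*s/2) ds.
Integrating by parts twice (tabular method), an antiderivative of (-2*s**2 - s + 4) cos(7*s/2) is -4*s**2*sin(7*s/2)/7 - 2*s*sin(7*s/2)/7 - 16*s*cos(7*s/2)/49 + 424*sin(7*s/2)/343 - 4*cos(7*s/2)/49; evaluating from -2*pi to 2*pi: ∫_{-2*pi}^{2*pi} (-2*s**2 - s + 4) cos(7*s/2) ds = (4/49 + 32*pi/49) - (4/49 - 32*pi/49) = 64*pi/49.
Hence a_7 = (1/(2*pi))·(64*pi/49) = 32/49.

32/49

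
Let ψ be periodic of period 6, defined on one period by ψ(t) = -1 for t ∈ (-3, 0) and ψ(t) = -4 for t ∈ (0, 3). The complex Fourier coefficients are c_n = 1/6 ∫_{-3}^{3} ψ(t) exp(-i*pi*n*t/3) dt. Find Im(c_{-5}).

-3/(5*pi)

Since ψ is real-valued, Im(c_{-5}) = -1/6 ∫_{-3}^{3} ψ(t) sin(-5*pi*t/3) dt = b_{5}/2.
Split the integral at the breakpoints.
Directly, an antiderivative of (-1) sin(-5*pi*t/3) is -3*cos(5*pi*t/3)/(5*pi); evaluating from -3 to 0: ∫_{-3}^{0} (-1) sin(-5*pi*t/3) dt = (-3/(5*pi)) - (3/(5*pi)) = -6/(5*pi).
Directly, an antiderivative of (-4) sin(-5*pi*t/3) is -12*cos(5*pi*t/3)/(5*pi); evaluating from 0 to 3: ∫_{0}^{3} (-4) sin(-5*pi*t/3) dt = (12/(5*pi)) - (-12/(5*pi)) = 24/(5*pi).
So ∫_{-3}^{3} ψ(t) sin(-5*pi*t/3) dt = 18/(5*pi).
Hence Im(c_{-5}) = (-1/6)·(18/(5*pi)) = -3/(5*pi).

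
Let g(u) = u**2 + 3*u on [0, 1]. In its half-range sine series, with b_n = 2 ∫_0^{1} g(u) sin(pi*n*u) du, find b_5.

8*(-1 + 25*pi**2)/(125*pi**3)

b_5 = 2 ∫_0^{1} (u**2 + 3*u) sin(5*pi*u) du.
Integrating by parts twice (tabular method), an antiderivative of (u**2 + 3*u) sin(5*pi*u) is -u**2*cos(5*pi*u)/(5*pi) + 2*u*sin(5*pi*u)/(25*pi**2) - 3*u*cos(5*pi*u)/(5*pi) + 3*sin(5*pi*u)/(25*pi**2) + 2*cos(5*pi*u)/(125*pi**3); evaluating from 0 to 1: ∫_{0}^{1} (u**2 + 3*u) sin(5*pi*u) du = (2*(-1 + 50*pi**2)/(125*pi**3)) - (2/(125*pi**3)) = 4*(-1 + 25*pi**2)/(125*pi**3).
Hence b_5 = 2·(4*(-1 + 25*pi**2)/(125*pi**3)) = 8*(-1 + 25*pi**2)/(125*pi**3).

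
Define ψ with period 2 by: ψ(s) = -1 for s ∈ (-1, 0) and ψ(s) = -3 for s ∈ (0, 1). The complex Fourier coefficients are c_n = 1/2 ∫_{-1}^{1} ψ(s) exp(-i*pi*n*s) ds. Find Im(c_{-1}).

-2/pi

Since ψ is real-valued, Im(c_{-1}) = -1/2 ∫_{-1}^{1} ψ(s) sin(-pi*s) ds = b_{1}/2.
Split the integral at the breakpoints.
Directly, an antiderivative of (-1) sin(-pi*s) is -cos(pi*s)/pi; evaluating from -1 to 0: ∫_{-1}^{0} (-1) sin(-pi*s) ds = (-1/pi) - (1/pi) = -2/pi.
Directly, an antiderivative of (-3) sin(-pi*s) is -3*cos(pi*s)/pi; evaluating from 0 to 1: ∫_{0}^{1} (-3) sin(-pi*s) ds = (3/pi) - (-3/pi) = 6/pi.
So ∫_{-1}^{1} ψ(s) sin(-pi*s) ds = 4/pi.
Hence Im(c_{-1}) = (-1/2)·(4/pi) = -2/pi.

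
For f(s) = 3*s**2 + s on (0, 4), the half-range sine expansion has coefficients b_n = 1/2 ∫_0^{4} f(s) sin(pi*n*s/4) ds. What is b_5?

b_5 = 1/2 ∫_0^{4} (3*s**2 + s) sin(5*pi*s/4) ds.
Integrating by parts twice (tabular method), an antiderivative of (3*s**2 + s) sin(5*pi*s/4) is -12*s**2*cos(5*pi*s/4)/(5*pi) + 96*s*sin(5*pi*s/4)/(25*pi**2) - 4*s*cos(5*pi*s/4)/(5*pi) + 16*sin(5*pi*s/4)/(25*pi**2) + 384*cos(5*pi*s/4)/(125*pi**3); evaluating from 0 to 4: ∫_{0}^{4} (3*s**2 + s) sin(5*pi*s/4) ds = (16*(-24 + 325*pi**2)/(125*pi**3)) - (384/(125*pi**3)) = 16*(-48 + 325*pi**2)/(125*pi**3).
Hence b_5 = (1/2)·(16*(-48 + 325*pi**2)/(125*pi**3)) = 8*(-48 + 325*pi**2)/(125*pi**3).

8*(-48 + 325*pi**2)/(125*pi**3)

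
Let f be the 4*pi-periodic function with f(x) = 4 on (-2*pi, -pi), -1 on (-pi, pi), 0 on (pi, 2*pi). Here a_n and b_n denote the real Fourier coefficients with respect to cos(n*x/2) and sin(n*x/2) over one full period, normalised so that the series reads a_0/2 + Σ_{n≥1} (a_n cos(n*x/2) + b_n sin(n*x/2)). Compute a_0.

1

a_0 = (1/(2*pi)) ∫_{-2*pi}^{2*pi} f(x) dx = (1/(2*pi)) · (2*pi) = 1.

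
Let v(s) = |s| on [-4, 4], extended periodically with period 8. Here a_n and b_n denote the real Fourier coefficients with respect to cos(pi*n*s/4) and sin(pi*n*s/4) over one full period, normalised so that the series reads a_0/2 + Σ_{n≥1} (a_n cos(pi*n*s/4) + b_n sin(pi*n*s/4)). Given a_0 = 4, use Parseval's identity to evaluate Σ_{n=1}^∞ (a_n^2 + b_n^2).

Parseval: a_0^2/2 + Σ_{n≥1} (a_n^2+b_n^2) = 1/4 ∫_{-4}^{4} v(s)^2 ds = 32/3.
Subtract a_0^2/2 = 8: Σ (a_n^2+b_n^2) = 8/3.

8/3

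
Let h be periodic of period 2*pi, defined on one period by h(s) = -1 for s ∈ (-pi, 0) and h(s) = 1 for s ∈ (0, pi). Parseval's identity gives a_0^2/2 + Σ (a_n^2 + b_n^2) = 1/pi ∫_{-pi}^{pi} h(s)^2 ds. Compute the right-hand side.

1/pi ∫_{-pi}^{pi} h(s)^2 ds = 1/pi · (2*pi) = 2.

2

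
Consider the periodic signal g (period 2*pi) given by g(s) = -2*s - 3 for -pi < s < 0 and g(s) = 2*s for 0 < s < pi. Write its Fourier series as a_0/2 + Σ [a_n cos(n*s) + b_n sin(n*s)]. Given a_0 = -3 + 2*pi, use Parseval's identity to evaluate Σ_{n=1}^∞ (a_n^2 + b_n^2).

Parseval: a_0^2/2 + Σ_{n≥1} (a_n^2+b_n^2) = 1/pi ∫_{-pi}^{pi} g(s)^2 ds = -6*pi + 9 + 8*pi**2/3.
Subtract a_0^2/2 = (3 - 2*pi)**2/2: Σ (a_n^2+b_n^2) = 9/2 + 2*pi**2/3.

9/2 + 2*pi**2/3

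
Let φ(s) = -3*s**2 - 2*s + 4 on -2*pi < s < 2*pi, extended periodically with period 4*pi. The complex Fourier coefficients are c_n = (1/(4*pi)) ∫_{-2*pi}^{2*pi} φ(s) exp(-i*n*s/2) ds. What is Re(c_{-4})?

Since φ is real-valued, Re(c_{-4}) = (1/(4*pi)) ∫_{-2*pi}^{2*pi} φ(s) cos(-2*s) ds = a_{4}/2.
Integrating by parts twice (tabular method), an antiderivative of (-3*s**2 - 2*s + 4) cos(-2*s) is -3*s**2*sin(2*s)/2 - s*sin(2*s) - 3*s*cos(2*s)/2 + 11*sin(2*s)/4 - cos(2*s)/2; evaluating from -2*pi to 2*pi: ∫_{-2*pi}^{2*pi} (-3*s**2 - 2*s + 4) cos(-2*s) ds = (-3*pi - 1/2) - (-1/2 + 3*pi) = -6*pi.
Hence Re(c_{-4}) = (1/(4*pi))·(-6*pi) = -3/2.

-3/2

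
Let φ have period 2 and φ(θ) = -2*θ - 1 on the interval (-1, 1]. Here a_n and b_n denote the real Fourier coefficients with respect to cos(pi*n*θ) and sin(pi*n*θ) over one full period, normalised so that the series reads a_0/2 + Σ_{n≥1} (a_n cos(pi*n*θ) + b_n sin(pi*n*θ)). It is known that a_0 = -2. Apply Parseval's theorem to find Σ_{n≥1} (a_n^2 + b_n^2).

8/3

Parseval: a_0^2/2 + Σ_{n≥1} (a_n^2+b_n^2) = ∫_{-1}^{1} φ(θ)^2 dθ = 14/3.
Subtract a_0^2/2 = 2: Σ (a_n^2+b_n^2) = 8/3.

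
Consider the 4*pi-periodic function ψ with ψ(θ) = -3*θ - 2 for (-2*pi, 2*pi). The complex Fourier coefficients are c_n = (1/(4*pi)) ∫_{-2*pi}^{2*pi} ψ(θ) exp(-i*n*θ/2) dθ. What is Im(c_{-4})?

Since ψ is real-valued, Im(c_{-4}) = -(1/(4*pi)) ∫_{-2*pi}^{2*pi} ψ(θ) sin(-2*θ) dθ = b_{4}/2.
Integrating by parts (boundary term plus one more integral), an antiderivative of (-3*θ - 2) sin(-2*θ) is -3*θ*cos(2*θ)/2 + 3*sin(2*θ)/4 - cos(2*θ); evaluating from -2*pi to 2*pi: ∫_{-2*pi}^{2*pi} (-3*θ - 2) sin(-2*θ) dθ = (-3*pi - 1) - (-1 + 3*pi) = -6*pi.
Hence Im(c_{-4}) = (-1/(4*pi))·(-6*pi) = 3/2.

3/2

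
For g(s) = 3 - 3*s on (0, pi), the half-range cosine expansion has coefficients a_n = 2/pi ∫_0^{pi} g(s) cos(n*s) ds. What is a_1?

a_1 = 2/pi ∫_0^{pi} (3 - 3*s) cos(s) ds.
Integrating by parts (boundary term plus one more integral), an antiderivative of (3 - 3*s) cos(s) is -3*s*sin(s) + 3*sin(s) - 3*cos(s); evaluating from 0 to pi: ∫_{0}^{pi} (3 - 3*s) cos(s) ds = (3) - (-3) = 6.
Hence a_1 = (2/pi)·(6) = 12/pi.

12/pi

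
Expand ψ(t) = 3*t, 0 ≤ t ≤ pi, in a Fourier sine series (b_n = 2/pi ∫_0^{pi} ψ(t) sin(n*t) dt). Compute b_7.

b_7 = 2/pi ∫_0^{pi} (3*t) sin(7*t) dt.
Integrating by parts (boundary term plus one more integral), an antiderivative of (3*t) sin(7*t) is -3*t*cos(7*t)/7 + 3*sin(7*t)/49; evaluating from 0 to pi: ∫_{0}^{pi} (3*t) sin(7*t) dt = (3*pi/7) - (0) = 3*pi/7.
Hence b_7 = (2/pi)·(3*pi/7) = 6/7.

6/7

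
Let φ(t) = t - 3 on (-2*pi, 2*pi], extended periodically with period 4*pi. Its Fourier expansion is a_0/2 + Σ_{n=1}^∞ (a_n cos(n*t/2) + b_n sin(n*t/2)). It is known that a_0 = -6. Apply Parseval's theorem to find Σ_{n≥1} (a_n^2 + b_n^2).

8*pi**2/3

Parseval: a_0^2/2 + Σ_{n≥1} (a_n^2+b_n^2) = (1/(2*pi)) ∫_{-2*pi}^{2*pi} φ(t)^2 dt = 18 + 8*pi**2/3.
Subtract a_0^2/2 = 18: Σ (a_n^2+b_n^2) = 8*pi**2/3.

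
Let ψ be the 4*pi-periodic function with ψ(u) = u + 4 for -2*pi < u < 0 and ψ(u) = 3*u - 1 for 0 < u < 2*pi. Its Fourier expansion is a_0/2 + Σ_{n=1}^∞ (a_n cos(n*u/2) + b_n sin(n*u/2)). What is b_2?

-4

b_2 = (1/(2*pi)) ∫_{-2*pi}^{2*pi} ψ(u) sin(u) du.
Split the integral at the breakpoints.
Integrating by parts (boundary term plus one more integral), an antiderivative of (u + 4) sin(u) is -u*cos(u) + sin(u) - 4*cos(u); evaluating from -2*pi to 0: ∫_{-2*pi}^{0} (u + 4) sin(u) du = (-4) - (-4 + 2*pi) = -2*pi.
Integrating by parts (boundary term plus one more integral), an antiderivative of (3*u - 1) sin(u) is -3*u*cos(u) + 3*sin(u) + cos(u); evaluating from 0 to 2*pi: ∫_{0}^{2*pi} (3*u - 1) sin(u) du = (1 - 6*pi) - (1) = -6*pi.
Summing the pieces and multiplying by (1/(2*pi)) gives b_2 = -4.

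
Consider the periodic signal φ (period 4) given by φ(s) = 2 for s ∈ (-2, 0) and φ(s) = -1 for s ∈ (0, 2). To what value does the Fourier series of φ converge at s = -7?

-1

s = -7 differs from s = 1 by -2 full period(s), and the series is 4-periodic.
φ is continuous at s = 1 with value -1, so the series converges to -1 there.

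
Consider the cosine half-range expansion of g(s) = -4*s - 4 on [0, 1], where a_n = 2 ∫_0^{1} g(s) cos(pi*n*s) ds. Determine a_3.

a_3 = 2 ∫_0^{1} (-4*s - 4) cos(3*pi*s) ds.
Integrating by parts (boundary term plus one more integral), an antiderivative of (-4*s - 4) cos(3*pi*s) is -4*s*sin(3*pi*s)/(3*pi) - 4*sin(3*pi*s)/(3*pi) - 4*cos(3*pi*s)/(9*pi**2); evaluating from 0 to 1: ∫_{0}^{1} (-4*s - 4) cos(3*pi*s) ds = (4/(9*pi**2)) - (-4/(9*pi**2)) = 8/(9*pi**2).
Hence a_3 = 2·(8/(9*pi**2)) = 16/(9*pi**2).

16/(9*pi**2)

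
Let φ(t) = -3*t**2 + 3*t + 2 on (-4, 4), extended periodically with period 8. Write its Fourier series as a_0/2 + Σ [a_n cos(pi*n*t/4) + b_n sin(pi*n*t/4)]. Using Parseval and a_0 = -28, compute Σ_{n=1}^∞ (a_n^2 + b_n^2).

Parseval: a_0^2/2 + Σ_{n≥1} (a_n^2+b_n^2) = 1/4 ∫_{-4}^{4} φ(t)^2 dt = 4488/5.
Subtract a_0^2/2 = 392: Σ (a_n^2+b_n^2) = 2528/5.

2528/5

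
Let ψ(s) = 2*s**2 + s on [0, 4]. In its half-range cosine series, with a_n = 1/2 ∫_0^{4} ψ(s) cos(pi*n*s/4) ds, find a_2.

a_2 = 1/2 ∫_0^{4} (2*s**2 + s) cos(pi*s/2) ds.
Integrating by parts twice (tabular method), an antiderivative of (2*s**2 + s) cos(pi*s/2) is 4*s**2*sin(pi*s/2)/pi + 2*s*sin(pi*s/2)/pi + 16*s*cos(pi*s/2)/pi**2 - 32*sin(pi*s/2)/pi**3 + 4*cos(pi*s/2)/pi**2; evaluating from 0 to 4: ∫_{0}^{4} (2*s**2 + s) cos(pi*s/2) ds = (68/pi**2) - (4/pi**2) = 64/pi**2.
Hence a_2 = (1/2)·(64/pi**2) = 32/pi**2.

32/pi**2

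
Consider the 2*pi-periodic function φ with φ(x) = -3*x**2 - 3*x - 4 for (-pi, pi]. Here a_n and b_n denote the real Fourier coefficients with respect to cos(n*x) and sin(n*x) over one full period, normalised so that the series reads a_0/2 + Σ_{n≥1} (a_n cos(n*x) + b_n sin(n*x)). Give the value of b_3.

-2

b_3 = 1/pi ∫_{-pi}^{pi} φ(x) sin(3*x) dx.
Integrating by parts twice (tabular method), an antiderivative of (-3*x**2 - 3*x - 4) sin(3*x) is x**2*cos(3*x) - 2*x*sin(3*x)/3 + x*cos(3*x) - sin(3*x)/3 + 10*cos(3*x)/9; evaluating from -pi to pi: ∫_{-pi}^{pi} (-3*x**2 - 3*x - 4) sin(3*x) dx = (-pi**2 - pi - 10/9) - (-pi**2 - 10/9 + pi) = -2*pi.
Hence b_3 = (1/pi)·(-2*pi) = -2.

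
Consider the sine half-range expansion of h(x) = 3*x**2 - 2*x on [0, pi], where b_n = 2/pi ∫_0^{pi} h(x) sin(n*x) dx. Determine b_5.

2*(-50*pi - 12 + 75*pi**2)/(125*pi)

b_5 = 2/pi ∫_0^{pi} (3*x**2 - 2*x) sin(5*x) dx.
Integrating by parts twice (tabular method), an antiderivative of (3*x**2 - 2*x) sin(5*x) is -3*x**2*cos(5*x)/5 + 6*x*sin(5*x)/25 + 2*x*cos(5*x)/5 - 2*sin(5*x)/25 + 6*cos(5*x)/125; evaluating from 0 to pi: ∫_{0}^{pi} (3*x**2 - 2*x) sin(5*x) dx = (-2*pi/5 - 6/125 + 3*pi**2/5) - (6/125) = -2*pi/5 - 12/125 + 3*pi**2/5.
Hence b_5 = (2/pi)·(-2*pi/5 - 12/125 + 3*pi**2/5) = 2*(-50*pi - 12 + 75*pi**2)/(125*pi).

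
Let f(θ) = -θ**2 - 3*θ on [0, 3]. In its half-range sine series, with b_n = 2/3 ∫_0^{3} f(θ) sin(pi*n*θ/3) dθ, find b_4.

b_4 = 2/3 ∫_0^{3} (-θ**2 - 3*θ) sin(4*pi*θ/3) dθ.
Integrating by parts twice (tabular method), an antiderivative of (-θ**2 - 3*θ) sin(4*pi*θ/3) is 3*θ**2*cos(4*pi*θ/3)/(4*pi) - 9*θ*sin(4*pi*θ/3)/(8*pi**2) + 9*θ*cos(4*pi*θ/3)/(4*pi) - 27*sin(4*pi*θ/3)/(16*pi**2) - 27*cos(4*pi*θ/3)/(32*pi**3); evaluating from 0 to 3: ∫_{0}^{3} (-θ**2 - 3*θ) sin(4*pi*θ/3) dθ = (27*(-1 + 16*pi**2)/(32*pi**3)) - (-27/(32*pi**3)) = 27/(2*pi).
Hence b_4 = (2/3)·(27/(2*pi)) = 9/pi.

9/pi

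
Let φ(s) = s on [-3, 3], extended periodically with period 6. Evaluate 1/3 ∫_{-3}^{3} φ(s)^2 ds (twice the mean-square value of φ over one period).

1/3 ∫_{-3}^{3} φ(s)^2 ds = 1/3 · (18) = 6.

6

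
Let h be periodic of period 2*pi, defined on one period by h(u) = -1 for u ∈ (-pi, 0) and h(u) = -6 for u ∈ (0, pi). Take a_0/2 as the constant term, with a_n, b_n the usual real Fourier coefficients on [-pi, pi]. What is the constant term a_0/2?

a_0 = 1/pi ∫_{-pi}^{pi} h(u) du = 1/pi · (-7*pi) = -7.
So the constant term a_0/2 = -7/2.

-7/2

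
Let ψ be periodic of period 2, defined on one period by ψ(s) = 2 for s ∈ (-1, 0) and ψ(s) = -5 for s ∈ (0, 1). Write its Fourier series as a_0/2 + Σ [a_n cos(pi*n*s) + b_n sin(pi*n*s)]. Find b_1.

-14/pi

b_1 = ∫_{-1}^{1} ψ(s) sin(pi*s) ds.
Split the integral at the breakpoints.
Directly, an antiderivative of (2) sin(pi*s) is -2*cos(pi*s)/pi; evaluating from -1 to 0: ∫_{-1}^{0} (2) sin(pi*s) ds = (-2/pi) - (2/pi) = -4/pi.
Directly, an antiderivative of (-5) sin(pi*s) is 5*cos(pi*s)/pi; evaluating from 0 to 1: ∫_{0}^{1} (-5) sin(pi*s) ds = (-5/pi) - (5/pi) = -10/pi.
Summing the pieces gives b_1 = -14/pi.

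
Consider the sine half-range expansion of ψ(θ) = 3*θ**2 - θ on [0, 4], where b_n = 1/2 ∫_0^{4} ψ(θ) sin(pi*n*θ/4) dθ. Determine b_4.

-22/pi

b_4 = 1/2 ∫_0^{4} (3*θ**2 - θ) sin(pi*θ) dθ.
Integrating by parts twice (tabular method), an antiderivative of (3*θ**2 - θ) sin(pi*θ) is -3*θ**2*cos(pi*θ)/pi + 6*θ*sin(pi*θ)/pi**2 + θ*cos(pi*θ)/pi - sin(pi*θ)/pi**2 + 6*cos(pi*θ)/pi**3; evaluating from 0 to 4: ∫_{0}^{4} (3*θ**2 - θ) sin(pi*θ) dθ = (-44/pi + 6/pi**3) - (6/pi**3) = -44/pi.
Hence b_4 = (1/2)·(-44/pi) = -22/pi.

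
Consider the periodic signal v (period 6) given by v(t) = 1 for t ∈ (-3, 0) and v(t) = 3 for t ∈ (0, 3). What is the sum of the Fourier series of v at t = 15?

2

t = 15 differs from t = 3 by 2 full period(s), and the series is 6-periodic.
At t = 3 the one-sided limits are v(3^-) = 3 and v(3^+) = 1.
By Dirichlet's theorem the series converges to their average, [(3) + (1)]/2 = 2.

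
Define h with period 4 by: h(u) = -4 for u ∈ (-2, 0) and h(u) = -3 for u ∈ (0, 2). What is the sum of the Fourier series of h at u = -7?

u = -7 differs from u = 1 by -2 full period(s), and the series is 4-periodic.
h is continuous at u = 1 with value -3, so the series converges to -3 there.

-3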